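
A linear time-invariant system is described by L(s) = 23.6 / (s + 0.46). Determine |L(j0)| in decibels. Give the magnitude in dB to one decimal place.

L(0) = 23.6 / 0.46 = 51.304
20 log₁₀(51.304) = 34.20 dB

34.2 dB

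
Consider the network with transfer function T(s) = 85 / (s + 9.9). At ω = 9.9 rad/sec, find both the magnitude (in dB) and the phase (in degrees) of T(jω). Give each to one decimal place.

|T| = 15.7 dB, ∠T = -45.0 deg

|j9.9 + 9.9| = √(9.9² + 9.9²) = 14
|T(j9.9)| = 85 / 14 = 6.0711
20 log₁₀(6.0711) = 15.67 dB
∠(j9.9 + 9.9) = arctan(9.9/9.9) = 45.00°
∠T(j9.9) = −45.00° = -45.00°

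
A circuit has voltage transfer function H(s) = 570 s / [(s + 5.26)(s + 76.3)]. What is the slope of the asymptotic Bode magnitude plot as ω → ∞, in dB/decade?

With 1 zero and 2 poles, the high-frequency asymptotic slope is 20 × (1 − 2) = -20 dB/decade.

-20 dB/decade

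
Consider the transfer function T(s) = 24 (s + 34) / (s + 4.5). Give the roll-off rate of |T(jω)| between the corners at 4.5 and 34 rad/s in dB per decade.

-20 dB/decade

In this band the factors already past their corner are: pole at 4.5; net slope = -20 dB/decade.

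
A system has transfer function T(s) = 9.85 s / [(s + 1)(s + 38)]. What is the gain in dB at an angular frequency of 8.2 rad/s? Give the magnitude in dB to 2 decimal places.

|j8.2| = 8.2
|j8.2 + 1| = √(8.2² + 1²) = 8.261
|j8.2 + 38| = √(8.2² + 38²) = 38.87
|T(j8.2)| = 9.85 × 8.2 / (8.261 × 38.87) = 0.25151
20 log₁₀(0.25151) = -11.989 dB

-11.99 dB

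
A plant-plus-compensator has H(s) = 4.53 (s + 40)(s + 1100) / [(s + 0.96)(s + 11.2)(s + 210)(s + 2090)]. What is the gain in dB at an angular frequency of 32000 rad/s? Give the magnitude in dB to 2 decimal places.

|j32000 + 40| = √(32000² + 40²) = 3.2e+04
|j32000 + 1100| = √(32000² + 1100²) = 3.202e+04
|j32000 + 0.96| = √(32000² + 0.96²) = 3.2e+04
|j32000 + 11.2| = √(32000² + 11.2²) = 3.2e+04
|j32000 + 210| = √(32000² + 210²) = 3.2e+04
|j32000 + 2090| = √(32000² + 2090²) = 3.207e+04
|H(j32000)| = 4.53 × 3.2e+04 × 3.202e+04 / (3.2e+04 × 3.2e+04 × 3.2e+04 × 3.207e+04) = 4.4169e-09
20 log₁₀(4.4169e-09) = -167.098 dB

-167.10 dB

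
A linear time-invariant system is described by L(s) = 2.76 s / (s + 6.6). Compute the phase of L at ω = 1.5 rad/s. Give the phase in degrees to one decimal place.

∠(j1.5) = 90.00°
∠(j1.5 + 6.6) = arctan(1.5/6.6) = 12.80°
∠L(j1.5) = 90.00° − 12.80° = 77.20°

77.2°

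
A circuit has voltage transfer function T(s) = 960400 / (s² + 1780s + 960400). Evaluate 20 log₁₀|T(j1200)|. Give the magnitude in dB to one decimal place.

|(j1200)² + 1780(j1200) + 960400| = |-4.796e+05 + j2.136e+06| = 2.189e+06
|T(j1200)| = 960400 / 2.189e+06 = 0.4387
20 log₁₀(0.4387) = -7.16 dB

-7.2 dB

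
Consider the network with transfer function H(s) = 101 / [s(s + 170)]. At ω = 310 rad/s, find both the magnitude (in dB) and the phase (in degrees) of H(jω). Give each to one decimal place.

|H| = -60.7 dB, ∠H = -151.3 deg

|j310 + 170| = √(310² + 170²) = 353.6
|j310| = 310
|H(j310)| = 101 / (353.6 × 310) = 0.00092152
20 log₁₀(0.00092152) = -60.71 dB
∠(j310 + 170) = arctan(310/170) = 61.26°
∠(j310) = 90.00°
∠H(j310) = − (61.26° + 90.00°) = -151.26°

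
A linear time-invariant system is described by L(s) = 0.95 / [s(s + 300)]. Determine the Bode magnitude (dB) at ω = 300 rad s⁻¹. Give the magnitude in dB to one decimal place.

|j300 + 300| = √(300² + 300²) = 424.3
|j300| = 300
|L(j300)| = 0.95 / (424.3 × 300) = 7.4639e-06
20 log₁₀(7.4639e-06) = -102.54 dB

-102.5 dB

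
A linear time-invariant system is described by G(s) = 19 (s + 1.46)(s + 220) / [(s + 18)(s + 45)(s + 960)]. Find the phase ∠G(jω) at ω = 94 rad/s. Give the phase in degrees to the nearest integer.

-37°

∠(j94 + 1.46) = arctan(94/1.46) = 89.11°
∠(j94 + 220) = arctan(94/220) = 23.14°
∠(j94 + 18) = arctan(94/18) = 79.16°
∠(j94 + 45) = arctan(94/45) = 64.42°
∠(j94 + 960) = arctan(94/960) = 5.59°
∠G(j94) = 89.11° + 23.14° − (79.16° + 64.42° + 5.59°) = -36.92°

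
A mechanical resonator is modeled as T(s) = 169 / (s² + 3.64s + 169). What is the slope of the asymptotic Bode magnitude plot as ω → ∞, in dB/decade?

With 0 zeros and 2 poles, the high-frequency asymptotic slope is 20 × (0 − 2) = -40 dB/decade.

-40 dB/decade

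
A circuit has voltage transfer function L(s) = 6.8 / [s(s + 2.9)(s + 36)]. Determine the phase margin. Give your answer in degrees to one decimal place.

88.6 deg

Gain crossover: |L(jω)| = 1 at ω ≈ 0.0651 rad/s.
∠L(j0.0651) = −90° − arctan(0.0651/2.9) − arctan(0.0651/36) ≈ -91.39°
PM = 180° + (-91.39°) = 88.61°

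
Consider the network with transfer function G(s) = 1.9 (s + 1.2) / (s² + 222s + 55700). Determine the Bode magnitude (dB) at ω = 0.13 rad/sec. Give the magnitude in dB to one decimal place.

-87.7 dB

|j0.13 + 1.2| = √(0.13² + 1.2²) = 1.207
|(j0.13)² + 222(j0.13) + 55700| = |55700 + j28.86| = 5.57e+04
|G(j0.13)| = 1.9 × 1.207 / 5.57e+04 = 4.1173e-05
20 log₁₀(4.1173e-05) = -87.71 dB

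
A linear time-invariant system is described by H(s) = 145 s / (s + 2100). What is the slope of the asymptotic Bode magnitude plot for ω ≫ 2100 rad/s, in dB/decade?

With 1 zero and 1 pole, the high-frequency asymptotic slope is 20 × (1 − 1) = 0 dB/decade.

0 dB/decade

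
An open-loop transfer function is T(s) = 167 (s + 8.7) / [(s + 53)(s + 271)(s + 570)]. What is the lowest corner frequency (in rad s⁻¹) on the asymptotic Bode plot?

Break frequencies occur at each pole and zero magnitude: 8.7 rad s⁻¹, 53 rad s⁻¹, 271 rad s⁻¹, 570 rad s⁻¹.
The lowest is 8.7 rad s⁻¹.

8.7 rad s⁻¹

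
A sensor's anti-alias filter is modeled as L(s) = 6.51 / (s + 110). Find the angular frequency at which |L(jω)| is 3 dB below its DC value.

For a single-pole low-pass, the −3 dB point is at the pole: ω = 110 rad s⁻¹.

110 rad s⁻¹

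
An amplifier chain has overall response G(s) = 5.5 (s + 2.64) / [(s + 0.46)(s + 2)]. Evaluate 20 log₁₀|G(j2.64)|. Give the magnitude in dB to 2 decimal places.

|j2.64 + 2.64| = √(2.64² + 2.64²) = 3.734
|j2.64 + 0.46| = √(2.64² + 0.46²) = 2.68
|j2.64 + 2| = √(2.64² + 2²) = 3.312
|G(j2.64)| = 5.5 × 3.734 / (2.68 × 3.312) = 2.3136
20 log₁₀(2.3136) = 7.286 dB

7.29 dB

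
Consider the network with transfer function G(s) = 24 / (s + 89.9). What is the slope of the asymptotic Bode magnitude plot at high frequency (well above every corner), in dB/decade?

With 0 zeros and 1 pole, the high-frequency asymptotic slope is 20 × (0 − 1) = -20 dB/decade.

-20 dB/decade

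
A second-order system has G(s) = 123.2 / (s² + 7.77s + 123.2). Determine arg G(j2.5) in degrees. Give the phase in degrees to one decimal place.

∠[(j2.5)² + 7.77(j2.5) + 123.2] = ∠[116.95 + j19.425] = 9.43°
∠G(j2.5) = −9.43° = -9.43°

-9.4°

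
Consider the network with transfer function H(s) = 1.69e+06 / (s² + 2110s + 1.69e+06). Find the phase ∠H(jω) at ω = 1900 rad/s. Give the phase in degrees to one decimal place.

∠[(j1900)² + 2110(j1900) + 1.69e+06] = ∠[-1.92e+06 + j4.009e+06] = 115.59°
∠H(j1900) = −115.59° = -115.59°

-115.6 deg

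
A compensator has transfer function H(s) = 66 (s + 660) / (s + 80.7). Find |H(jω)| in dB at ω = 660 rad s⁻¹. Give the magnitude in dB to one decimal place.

|j660 + 660| = √(660² + 660²) = 933.4
|j660 + 80.7| = √(660² + 80.7²) = 664.9
|H(j660)| = 66 × 933.4 / 664.9 = 92.648
20 log₁₀(92.648) = 39.34 dB

39.3 dB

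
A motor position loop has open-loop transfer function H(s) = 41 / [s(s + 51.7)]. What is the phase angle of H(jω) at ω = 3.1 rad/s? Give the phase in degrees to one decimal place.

∠(j3.1 + 51.7) = arctan(3.1/51.7) = 3.43°
∠(j3.1) = 90.00°
∠H(j3.1) = − (3.43° + 90.00°) = -93.43°

-93.4°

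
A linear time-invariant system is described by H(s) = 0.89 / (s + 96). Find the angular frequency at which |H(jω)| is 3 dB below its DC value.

96 rad/s

For a single-pole low-pass, the −3 dB point is at the pole: ω = 96 rad/s.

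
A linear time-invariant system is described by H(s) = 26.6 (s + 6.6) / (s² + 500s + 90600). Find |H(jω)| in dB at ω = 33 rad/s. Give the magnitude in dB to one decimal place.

|j33 + 6.6| = √(33² + 6.6²) = 33.65
|(j33)² + 500(j33) + 90600| = |89511 + j16500| = 9.102e+04
|H(j33)| = 26.6 × 33.65 / 9.102e+04 = 0.0098351
20 log₁₀(0.0098351) = -40.14 dB

-40.1 dB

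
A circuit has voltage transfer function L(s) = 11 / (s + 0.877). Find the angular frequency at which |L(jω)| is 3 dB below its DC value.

For a single-pole low-pass, the −3 dB point is at the pole: ω = 0.877 rad/s.

0.877 rad/s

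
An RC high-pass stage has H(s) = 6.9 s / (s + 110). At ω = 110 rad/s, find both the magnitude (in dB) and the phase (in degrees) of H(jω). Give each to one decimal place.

|j110| = 110
|j110 + 110| = √(110² + 110²) = 155.6
|H(j110)| = 6.9 × 110 / 155.6 = 4.879
20 log₁₀(4.879) = 13.77 dB
∠(j110) = 90.00°
∠(j110 + 110) = arctan(110/110) = 45.00°
∠H(j110) = 90.00° − 45.00° = 45.00°

|H| = 13.8 dB, ∠H = 45.0°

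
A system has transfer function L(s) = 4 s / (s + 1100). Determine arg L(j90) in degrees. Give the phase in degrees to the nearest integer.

85 deg

∠(j90) = 90.00°
∠(j90 + 1100) = arctan(90/1100) = 4.68°
∠L(j90) = 90.00° − 4.68° = 85.32°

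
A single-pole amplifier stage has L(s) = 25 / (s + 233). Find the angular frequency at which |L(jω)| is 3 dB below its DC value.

For a single-pole low-pass, the −3 dB point is at the pole: ω = 233 rad s⁻¹.

233 rad s⁻¹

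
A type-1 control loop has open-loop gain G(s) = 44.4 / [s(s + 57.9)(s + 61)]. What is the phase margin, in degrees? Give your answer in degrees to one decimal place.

Gain crossover: |G(jω)| = 1 at ω ≈ 0.0126 rad/sec.
∠G(j0.0126) = −90° − arctan(0.0126/57.9) − arctan(0.0126/61) ≈ -90.02°
PM = 180° + (-90.02°) = 89.98°

90.0°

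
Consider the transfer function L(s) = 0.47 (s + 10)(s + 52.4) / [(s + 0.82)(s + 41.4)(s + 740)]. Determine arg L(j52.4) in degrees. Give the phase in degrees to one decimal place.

∠(j52.4 + 10) = arctan(52.4/10) = 79.20°
∠(j52.4 + 52.4) = arctan(52.4/52.4) = 45.00°
∠(j52.4 + 0.82) = arctan(52.4/0.82) = 89.10°
∠(j52.4 + 41.4) = arctan(52.4/41.4) = 51.69°
∠(j52.4 + 740) = arctan(52.4/740) = 4.05°
∠L(j52.4) = 79.20° + 45.00° − (89.10° + 51.69° + 4.05°) = -20.65°

-20.6°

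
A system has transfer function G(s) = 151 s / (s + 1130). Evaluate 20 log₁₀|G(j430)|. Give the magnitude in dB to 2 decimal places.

34.60 dB

|j430| = 430
|j430 + 1130| = √(430² + 1130²) = 1209
|G(j430)| = 151 × 430 / 1209 = 53.703
20 log₁₀(53.703) = 34.600 dB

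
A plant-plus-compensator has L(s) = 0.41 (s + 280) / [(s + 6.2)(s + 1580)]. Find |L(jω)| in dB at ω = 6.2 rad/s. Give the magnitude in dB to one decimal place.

-41.6 dB

|j6.2 + 280| = √(6.2² + 280²) = 280.1
|j6.2 + 6.2| = √(6.2² + 6.2²) = 8.768
|j6.2 + 1580| = √(6.2² + 1580²) = 1580
|L(j6.2)| = 0.41 × 280.1 / (8.768 × 1580) = 0.0082886
20 log₁₀(0.0082886) = -41.63 dB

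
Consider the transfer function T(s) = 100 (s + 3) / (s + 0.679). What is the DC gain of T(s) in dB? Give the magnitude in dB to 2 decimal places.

T(0) = 100 × 3 / 0.679 = 441.83
20 log₁₀(441.83) = 52.905 dB

52.91 dB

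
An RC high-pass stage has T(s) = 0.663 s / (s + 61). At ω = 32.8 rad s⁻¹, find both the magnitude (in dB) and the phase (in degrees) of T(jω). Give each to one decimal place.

|T| = -10.1 dB, ∠T = 61.7°

|j32.8| = 32.8
|j32.8 + 61| = √(32.8² + 61²) = 69.26
|T(j32.8)| = 0.663 × 32.8 / 69.26 = 0.31399
20 log₁₀(0.31399) = -10.06 dB
∠(j32.8) = 90.00°
∠(j32.8 + 61) = arctan(32.8/61) = 28.27°
∠T(j32.8) = 90.00° − 28.27° = 61.73°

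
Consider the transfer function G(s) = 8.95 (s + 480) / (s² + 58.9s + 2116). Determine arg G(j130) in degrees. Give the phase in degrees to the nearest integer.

-137°

∠(j130 + 480) = arctan(130/480) = 15.15°
∠[(j130)² + 58.9(j130) + 2116] = ∠[-14784 + j7657] = 152.62°
∠G(j130) = 15.15° − 152.62° = -137.47°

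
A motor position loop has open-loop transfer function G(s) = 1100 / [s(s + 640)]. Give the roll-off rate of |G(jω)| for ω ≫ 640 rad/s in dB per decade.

-40 dB/decade

With 0 zeros and 2 poles, the high-frequency asymptotic slope is 20 × (0 − 2) = -40 dB/decade.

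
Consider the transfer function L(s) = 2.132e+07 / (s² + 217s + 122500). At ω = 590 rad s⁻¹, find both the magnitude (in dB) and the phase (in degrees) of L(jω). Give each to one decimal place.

|L| = 38.3 dB, ∠L = -150.4°

|(j590)² + 217(j590) + 122500| = |-2.256e+05 + j1.2803e+05| = 2.594e+05
|L(j590)| = 2.132e+07 / 2.594e+05 = 82.19
20 log₁₀(82.19) = 38.30 dB
∠[(j590)² + 217(j590) + 122500] = ∠[-2.256e+05 + j1.2803e+05] = 150.42°
∠L(j590) = −150.42° = -150.42°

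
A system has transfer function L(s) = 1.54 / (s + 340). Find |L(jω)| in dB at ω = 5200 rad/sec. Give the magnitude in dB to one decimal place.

|j5200 + 340| = √(5200² + 340²) = 5211
|L(j5200)| = 1.54 / 5211 = 0.00029552
20 log₁₀(0.00029552) = -70.59 dB

-70.6 dB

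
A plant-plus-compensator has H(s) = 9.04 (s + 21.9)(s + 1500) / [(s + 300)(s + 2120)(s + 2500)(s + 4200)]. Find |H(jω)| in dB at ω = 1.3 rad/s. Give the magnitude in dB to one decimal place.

-147.0 dB

|j1.3 + 21.9| = √(1.3² + 21.9²) = 21.94
|j1.3 + 1500| = √(1.3² + 1500²) = 1500
|j1.3 + 300| = √(1.3² + 300²) = 300
|j1.3 + 2120| = √(1.3² + 2120²) = 2120
|j1.3 + 2500| = √(1.3² + 2500²) = 2500
|j1.3 + 4200| = √(1.3² + 4200²) = 4200
|H(j1.3)| = 9.04 × 21.94 × 1500 / (300 × 2120 × 2500 × 4200) = 4.4547e-08
20 log₁₀(4.4547e-08) = -147.02 dB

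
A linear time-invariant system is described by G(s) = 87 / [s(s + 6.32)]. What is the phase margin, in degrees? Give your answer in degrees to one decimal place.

Gain crossover: |G(jω)| = 1 at ω ≈ 8.32 rad s⁻¹.
∠G(j8.32) = −90° − arctan(8.32/6.32) ≈ -142.79°
PM = 180° + (-142.79°) = 37.21°

37.2°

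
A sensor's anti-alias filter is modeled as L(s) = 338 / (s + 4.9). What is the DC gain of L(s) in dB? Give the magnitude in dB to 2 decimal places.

36.77 dB

L(0) = 338 / 4.9 = 68.98
20 log₁₀(68.98) = 36.774 dB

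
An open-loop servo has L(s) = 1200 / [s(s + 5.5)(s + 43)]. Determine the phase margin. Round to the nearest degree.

Gain crossover: |L(jω)| = 1 at ω ≈ 4.06 rad/s.
∠L(j4.06) = −90° − arctan(4.06/5.5) − arctan(4.06/43) ≈ -131.85°
PM = 180° + (-131.85°) = 48.15°

48°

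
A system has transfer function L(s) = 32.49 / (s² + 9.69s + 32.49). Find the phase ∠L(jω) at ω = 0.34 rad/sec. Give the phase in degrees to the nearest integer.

∠[(j0.34)² + 9.69(j0.34) + 32.49] = ∠[32.374 + j3.2946] = 5.81°
∠L(j0.34) = −5.81° = -5.81°

-6°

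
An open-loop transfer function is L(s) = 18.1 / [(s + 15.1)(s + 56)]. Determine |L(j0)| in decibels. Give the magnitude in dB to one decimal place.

-33.4 dB

L(0) = 18.1 / (15.1 × 56) = 0.021405
20 log₁₀(0.021405) = -33.39 dB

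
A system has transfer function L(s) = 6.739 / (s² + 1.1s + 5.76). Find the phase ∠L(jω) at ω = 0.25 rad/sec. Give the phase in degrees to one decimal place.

-2.8°

∠[(j0.25)² + 1.1(j0.25) + 5.76] = ∠[5.6975 + j0.275] = 2.76°
∠L(j0.25) = −2.76° = -2.76°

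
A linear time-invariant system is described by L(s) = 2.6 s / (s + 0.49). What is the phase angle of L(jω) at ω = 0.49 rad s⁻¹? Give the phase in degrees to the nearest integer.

45°

∠(j0.49) = 90.00°
∠(j0.49 + 0.49) = arctan(0.49/0.49) = 45.00°
∠L(j0.49) = 90.00° − 45.00° = 45.00°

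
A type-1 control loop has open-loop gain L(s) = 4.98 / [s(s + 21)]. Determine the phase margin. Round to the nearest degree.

89°

Gain crossover: |L(jω)| = 1 at ω ≈ 0.237 rad s⁻¹.
∠L(j0.237) = −90° − arctan(0.237/21) ≈ -90.65°
PM = 180° + (-90.65°) = 89.35°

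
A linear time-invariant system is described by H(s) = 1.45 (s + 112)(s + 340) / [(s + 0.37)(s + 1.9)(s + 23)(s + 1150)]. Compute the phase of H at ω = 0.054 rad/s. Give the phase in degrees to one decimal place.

-10.0°

∠(j0.054 + 112) = arctan(0.054/112) = 0.03°
∠(j0.054 + 340) = arctan(0.054/340) = 0.01°
∠(j0.054 + 0.37) = arctan(0.054/0.37) = 8.30°
∠(j0.054 + 1.9) = arctan(0.054/1.9) = 1.63°
∠(j0.054 + 23) = arctan(0.054/23) = 0.13°
∠(j0.054 + 1150) = arctan(0.054/1150) = 0.00°
∠H(j0.054) = 0.03° + 0.01° − (8.30° + 1.63° + 0.13° + 0.00°) = -10.03°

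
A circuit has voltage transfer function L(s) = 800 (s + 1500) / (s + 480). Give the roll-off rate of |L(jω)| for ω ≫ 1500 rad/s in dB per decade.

0 dB/decade

With 1 zero and 1 pole, the high-frequency asymptotic slope is 20 × (1 − 1) = 0 dB/decade.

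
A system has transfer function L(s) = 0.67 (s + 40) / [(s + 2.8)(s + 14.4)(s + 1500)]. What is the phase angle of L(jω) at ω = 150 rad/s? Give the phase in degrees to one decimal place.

-104.1°

∠(j150 + 40) = arctan(150/40) = 75.07°
∠(j150 + 2.8) = arctan(150/2.8) = 88.93°
∠(j150 + 14.4) = arctan(150/14.4) = 84.52°
∠(j150 + 1500) = arctan(150/1500) = 5.71°
∠L(j150) = 75.07° − (88.93° + 84.52° + 5.71°) = -104.09°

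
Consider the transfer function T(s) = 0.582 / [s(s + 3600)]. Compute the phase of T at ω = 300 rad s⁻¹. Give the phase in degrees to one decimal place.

∠(j300 + 3600) = arctan(300/3600) = 4.76°
∠(j300) = 90.00°
∠T(j300) = − (4.76° + 90.00°) = -94.76°

-94.8°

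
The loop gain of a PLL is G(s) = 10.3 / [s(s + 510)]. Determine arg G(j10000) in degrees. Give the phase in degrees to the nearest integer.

-177°

∠(j10000 + 510) = arctan(10000/510) = 87.08°
∠(j10000) = 90.00°
∠G(j10000) = − (87.08° + 90.00°) = -177.08°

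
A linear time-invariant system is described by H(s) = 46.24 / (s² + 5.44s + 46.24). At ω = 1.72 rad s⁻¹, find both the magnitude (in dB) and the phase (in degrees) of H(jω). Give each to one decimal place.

|(j1.72)² + 5.44(j1.72) + 46.24| = |43.282 + j9.3568| = 44.28
|H(j1.72)| = 46.24 / 44.28 = 1.0442
20 log₁₀(1.0442) = 0.38 dB
∠[(j1.72)² + 5.44(j1.72) + 46.24] = ∠[43.282 + j9.3568] = 12.20°
∠H(j1.72) = −12.20° = -12.20°

|H| = 0.4 dB, ∠H = -12.2 deg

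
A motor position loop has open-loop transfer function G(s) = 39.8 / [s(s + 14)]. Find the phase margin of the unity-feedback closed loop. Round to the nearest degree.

Gain crossover: |G(jω)| = 1 at ω ≈ 2.79 rad s⁻¹.
∠G(j2.79) = −90° − arctan(2.79/14) ≈ -101.26°
PM = 180° + (-101.26°) = 78.74°

79°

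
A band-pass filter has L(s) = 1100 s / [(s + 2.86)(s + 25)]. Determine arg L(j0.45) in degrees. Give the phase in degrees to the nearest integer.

∠(j0.45) = 90.00°
∠(j0.45 + 2.86) = arctan(0.45/2.86) = 8.94°
∠(j0.45 + 25) = arctan(0.45/25) = 1.03°
∠L(j0.45) = 90.00° − (8.94° + 1.03°) = 80.03°

80°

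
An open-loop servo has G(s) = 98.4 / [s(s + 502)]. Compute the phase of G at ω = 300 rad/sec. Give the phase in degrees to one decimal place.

∠(j300 + 502) = arctan(300/502) = 30.86°
∠(j300) = 90.00°
∠G(j300) = − (30.86° + 90.00°) = -120.86°

-120.9°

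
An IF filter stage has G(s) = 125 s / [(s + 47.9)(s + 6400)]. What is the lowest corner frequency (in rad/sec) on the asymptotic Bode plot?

47.9 rad/sec

Break frequencies occur at each pole and zero magnitude: 47.9 rad/sec, 6400 rad/sec.
The lowest is 47.9 rad/sec.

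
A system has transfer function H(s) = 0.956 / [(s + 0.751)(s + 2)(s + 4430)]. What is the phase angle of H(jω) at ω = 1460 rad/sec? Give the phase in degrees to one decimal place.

∠(j1460 + 0.751) = arctan(1460/0.751) = 89.97°
∠(j1460 + 2) = arctan(1460/2) = 89.92°
∠(j1460 + 4430) = arctan(1460/4430) = 18.24°
∠H(j1460) = − (89.97° + 89.92° + 18.24°) = -198.13°

-198.1 deg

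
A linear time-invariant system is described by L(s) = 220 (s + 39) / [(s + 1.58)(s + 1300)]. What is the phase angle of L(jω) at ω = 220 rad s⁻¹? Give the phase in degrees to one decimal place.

∠(j220 + 39) = arctan(220/39) = 79.95°
∠(j220 + 1.58) = arctan(220/1.58) = 89.59°
∠(j220 + 1300) = arctan(220/1300) = 9.61°
∠L(j220) = 79.95° − (89.59° + 9.61°) = -19.25°

-19.2 deg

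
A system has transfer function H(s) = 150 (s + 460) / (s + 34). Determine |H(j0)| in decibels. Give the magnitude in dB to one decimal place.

H(0) = 150 × 460 / 34 = 2029.4
20 log₁₀(2029.4) = 66.15 dB

66.1 dB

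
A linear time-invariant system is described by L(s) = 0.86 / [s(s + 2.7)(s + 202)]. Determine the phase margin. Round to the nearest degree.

90 deg

Gain crossover: |L(jω)| = 1 at ω ≈ 0.00158 rad/sec.
∠L(j0.00158) = −90° − arctan(0.00158/2.7) − arctan(0.00158/202) ≈ -90.03°
PM = 180° + (-90.03°) = 89.97°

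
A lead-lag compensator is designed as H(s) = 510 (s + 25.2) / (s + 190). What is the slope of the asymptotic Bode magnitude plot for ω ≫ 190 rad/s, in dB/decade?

0 dB/decade

With 1 zero and 1 pole, the high-frequency asymptotic slope is 20 × (1 − 1) = 0 dB/decade.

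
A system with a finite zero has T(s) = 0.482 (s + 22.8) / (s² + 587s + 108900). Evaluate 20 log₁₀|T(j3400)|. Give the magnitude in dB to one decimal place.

|j3400 + 22.8| = √(3400² + 22.8²) = 3400
|(j3400)² + 587(j3400) + 108900| = |-1.1451e+07 + j1.9958e+06| = 1.162e+07
|T(j3400)| = 0.482 × 3400 / 1.162e+07 = 0.00014099
20 log₁₀(0.00014099) = -77.02 dB

-77.0 dB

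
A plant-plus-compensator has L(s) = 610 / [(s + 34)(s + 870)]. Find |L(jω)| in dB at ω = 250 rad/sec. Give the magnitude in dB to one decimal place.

-51.5 dB

|j250 + 34| = √(250² + 34²) = 252.3
|j250 + 870| = √(250² + 870²) = 905.2
|L(j250)| = 610 / (252.3 × 905.2) = 0.0026709
20 log₁₀(0.0026709) = -51.47 dB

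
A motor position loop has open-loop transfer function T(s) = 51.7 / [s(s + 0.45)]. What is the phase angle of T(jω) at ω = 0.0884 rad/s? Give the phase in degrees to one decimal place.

∠(j0.0884 + 0.45) = arctan(0.0884/0.45) = 11.11°
∠(j0.0884) = 90.00°
∠T(j0.0884) = − (11.11° + 90.00°) = -101.11°

-101.1°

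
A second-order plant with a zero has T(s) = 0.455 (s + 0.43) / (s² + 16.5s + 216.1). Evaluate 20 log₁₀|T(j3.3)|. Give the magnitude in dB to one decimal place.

-42.9 dB

|j3.3 + 0.43| = √(3.3² + 0.43²) = 3.328
|(j3.3)² + 16.5(j3.3) + 216.1| = |205.21 + j54.45| = 212.3
|T(j3.3)| = 0.455 × 3.328 / 212.3 = 0.007132
20 log₁₀(0.007132) = -42.94 dB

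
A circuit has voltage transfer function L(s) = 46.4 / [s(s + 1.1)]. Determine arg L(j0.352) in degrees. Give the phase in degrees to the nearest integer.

∠(j0.352 + 1.1) = arctan(0.352/1.1) = 17.74°
∠(j0.352) = 90.00°
∠L(j0.352) = − (17.74° + 90.00°) = -107.74°

-108 deg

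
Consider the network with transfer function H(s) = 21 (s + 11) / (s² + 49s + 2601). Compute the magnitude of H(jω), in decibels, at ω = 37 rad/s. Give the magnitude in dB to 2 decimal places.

|j37 + 11| = √(37² + 11²) = 38.6
|(j37)² + 49(j37) + 2601| = |1232 + j1813| = 2192
|H(j37)| = 21 × 38.6 / 2192 = 0.36981
20 log₁₀(0.36981) = -8.640 dB

-8.64 dB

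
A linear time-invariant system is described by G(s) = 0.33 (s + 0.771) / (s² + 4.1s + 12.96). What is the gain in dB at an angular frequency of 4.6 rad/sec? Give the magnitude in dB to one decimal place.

|j4.6 + 0.771| = √(4.6² + 0.771²) = 4.664
|(j4.6)² + 4.1(j4.6) + 12.96| = |-8.2 + j18.86| = 20.57
|G(j4.6)| = 0.33 × 4.664 / 20.57 = 0.074843
20 log₁₀(0.074843) = -22.52 dB

-22.5 dB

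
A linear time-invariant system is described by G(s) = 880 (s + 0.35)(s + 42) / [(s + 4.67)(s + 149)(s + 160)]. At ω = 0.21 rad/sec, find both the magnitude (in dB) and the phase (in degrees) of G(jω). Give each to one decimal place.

|G| = -17.4 dB, ∠G = 28.5°

|j0.21 + 0.35| = √(0.21² + 0.35²) = 0.4082
|j0.21 + 42| = √(0.21² + 42²) = 42
|j0.21 + 4.67| = √(0.21² + 4.67²) = 4.675
|j0.21 + 149| = √(0.21² + 149²) = 149
|j0.21 + 160| = √(0.21² + 160²) = 160
|G(j0.21)| = 880 × 0.4082 × 42 / (4.675 × 149 × 160) = 0.13537
20 log₁₀(0.13537) = -17.37 dB
∠(j0.21 + 0.35) = arctan(0.21/0.35) = 30.96°
∠(j0.21 + 42) = arctan(0.21/42) = 0.29°
∠(j0.21 + 4.67) = arctan(0.21/4.67) = 2.57°
∠(j0.21 + 149) = arctan(0.21/149) = 0.08°
∠(j0.21 + 160) = arctan(0.21/160) = 0.08°
∠G(j0.21) = 30.96° + 0.29° − (2.57° + 0.08° + 0.08°) = 28.52°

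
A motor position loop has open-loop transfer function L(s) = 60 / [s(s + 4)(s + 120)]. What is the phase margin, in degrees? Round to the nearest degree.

Gain crossover: |L(jω)| = 1 at ω ≈ 0.125 rad/s.
∠L(j0.125) = −90° − arctan(0.125/4) − arctan(0.125/120) ≈ -91.85°
PM = 180° + (-91.85°) = 88.15°

88 deg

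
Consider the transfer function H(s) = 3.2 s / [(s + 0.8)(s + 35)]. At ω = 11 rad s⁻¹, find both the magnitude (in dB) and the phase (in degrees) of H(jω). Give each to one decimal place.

|H| = -21.2 dB, ∠H = -13.3 deg

|j11| = 11
|j11 + 0.8| = √(11² + 0.8²) = 11.03
|j11 + 35| = √(11² + 35²) = 36.69
|H(j11)| = 3.2 × 11 / (11.03 × 36.69) = 0.086993
20 log₁₀(0.086993) = -21.21 dB
∠(j11) = 90.00°
∠(j11 + 0.8) = arctan(11/0.8) = 85.84°
∠(j11 + 35) = arctan(11/35) = 17.45°
∠H(j11) = 90.00° − (85.84° + 17.45°) = -13.29°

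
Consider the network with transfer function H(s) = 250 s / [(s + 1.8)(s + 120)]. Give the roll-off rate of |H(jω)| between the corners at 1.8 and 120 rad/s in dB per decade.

In this band the factors already past their corner are: 1 differentiator zero, pole at 1.8; net slope = 0 dB/decade.

0 dB/decade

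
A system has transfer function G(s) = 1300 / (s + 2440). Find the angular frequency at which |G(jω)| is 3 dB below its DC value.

For a single-pole low-pass, the −3 dB point is at the pole: ω = 2440 rad/sec.

2440 rad/sec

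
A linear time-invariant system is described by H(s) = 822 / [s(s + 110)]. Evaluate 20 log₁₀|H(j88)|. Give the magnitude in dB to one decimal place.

|j88 + 110| = √(88² + 110²) = 140.9
|j88| = 88
|H(j88)| = 822 / (140.9 × 88) = 0.066309
20 log₁₀(0.066309) = -23.57 dB

-23.6 dB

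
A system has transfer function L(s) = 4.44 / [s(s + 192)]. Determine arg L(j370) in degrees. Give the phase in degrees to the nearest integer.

-153°

∠(j370 + 192) = arctan(370/192) = 62.57°
∠(j370) = 90.00°
∠L(j370) = − (62.57° + 90.00°) = -152.57°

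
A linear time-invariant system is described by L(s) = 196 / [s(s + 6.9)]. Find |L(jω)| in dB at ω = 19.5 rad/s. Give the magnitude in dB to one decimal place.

|j19.5 + 6.9| = √(19.5² + 6.9²) = 20.68
|j19.5| = 19.5
|L(j19.5)| = 196 / (20.68 × 19.5) = 0.48593
20 log₁₀(0.48593) = -6.27 dB

-6.3 dB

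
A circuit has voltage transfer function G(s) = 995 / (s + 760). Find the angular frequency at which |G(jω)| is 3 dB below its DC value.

760 rad s⁻¹

For a single-pole low-pass, the −3 dB point is at the pole: ω = 760 rad s⁻¹.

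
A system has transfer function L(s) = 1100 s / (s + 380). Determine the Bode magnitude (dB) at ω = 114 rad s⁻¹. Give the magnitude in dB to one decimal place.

50.0 dB

|j114| = 114
|j114 + 380| = √(114² + 380²) = 396.7
|L(j114)| = 1100 × 114 / 396.7 = 316.08
20 log₁₀(316.08) = 50.00 dB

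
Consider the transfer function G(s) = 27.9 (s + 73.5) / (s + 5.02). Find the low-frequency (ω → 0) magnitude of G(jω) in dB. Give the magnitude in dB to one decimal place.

G(0) = 27.9 × 73.5 / 5.02 = 408.5
20 log₁₀(408.5) = 52.22 dB

52.2 dB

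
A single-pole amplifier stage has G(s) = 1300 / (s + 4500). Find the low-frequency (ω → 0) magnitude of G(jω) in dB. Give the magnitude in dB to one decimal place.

G(0) = 1300 / 4500 = 0.28889
20 log₁₀(0.28889) = -10.79 dB

-10.8 dB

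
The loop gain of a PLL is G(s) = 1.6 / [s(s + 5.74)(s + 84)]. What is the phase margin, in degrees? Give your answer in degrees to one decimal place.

90.0°

Gain crossover: |G(jω)| = 1 at ω ≈ 0.00332 rad s⁻¹.
∠G(j0.00332) = −90° − arctan(0.00332/5.74) − arctan(0.00332/84) ≈ -90.04°
PM = 180° + (-90.04°) = 89.96°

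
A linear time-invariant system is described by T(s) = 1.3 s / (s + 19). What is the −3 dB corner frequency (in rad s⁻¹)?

For a single-pole high-pass, the −3 dB point is at the pole: ω = 19 rad s⁻¹.

19 rad s⁻¹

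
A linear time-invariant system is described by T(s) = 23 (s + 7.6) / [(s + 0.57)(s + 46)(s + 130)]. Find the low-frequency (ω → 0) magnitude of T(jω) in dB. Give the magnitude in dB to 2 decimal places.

-25.80 dB

T(0) = 23 × 7.6 / (0.57 × 46 × 130) = 0.051282
20 log₁₀(0.051282) = -25.801 dB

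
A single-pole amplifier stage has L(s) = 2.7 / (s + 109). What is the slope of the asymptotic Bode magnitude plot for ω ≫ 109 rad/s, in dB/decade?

With 0 zeros and 1 pole, the high-frequency asymptotic slope is 20 × (0 − 1) = -20 dB/decade.

-20 dB/decade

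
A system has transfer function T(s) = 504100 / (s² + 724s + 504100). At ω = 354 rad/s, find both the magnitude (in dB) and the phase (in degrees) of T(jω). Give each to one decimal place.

|T| = 0.8 dB, ∠T = -34.1°

|(j354)² + 724(j354) + 504100| = |3.7878e+05 + j2.563e+05| = 4.573e+05
|T(j354)| = 504100 / 4.573e+05 = 1.1022
20 log₁₀(1.1022) = 0.85 dB
∠[(j354)² + 724(j354) + 504100] = ∠[3.7878e+05 + j2.563e+05] = 34.08°
∠T(j354) = −34.08° = -34.08°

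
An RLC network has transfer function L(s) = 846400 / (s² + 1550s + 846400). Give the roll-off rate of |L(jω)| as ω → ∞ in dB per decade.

-40 dB/decade

With 0 zeros and 2 poles, the high-frequency asymptotic slope is 20 × (0 − 2) = -40 dB/decade.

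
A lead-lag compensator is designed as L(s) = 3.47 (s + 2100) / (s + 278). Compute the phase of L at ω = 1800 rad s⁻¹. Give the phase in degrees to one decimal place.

-40.6 deg

∠(j1800 + 2100) = arctan(1800/2100) = 40.60°
∠(j1800 + 278) = arctan(1800/278) = 81.22°
∠L(j1800) = 40.60° − 81.22° = -40.62°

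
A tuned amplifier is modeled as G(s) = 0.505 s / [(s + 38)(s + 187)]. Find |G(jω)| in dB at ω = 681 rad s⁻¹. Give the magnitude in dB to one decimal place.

-62.9 dB

|j681| = 681
|j681 + 38| = √(681² + 38²) = 682.1
|j681 + 187| = √(681² + 187²) = 706.2
|G(j681)| = 0.505 × 681 / (682.1 × 706.2) = 0.00071398
20 log₁₀(0.00071398) = -62.93 dB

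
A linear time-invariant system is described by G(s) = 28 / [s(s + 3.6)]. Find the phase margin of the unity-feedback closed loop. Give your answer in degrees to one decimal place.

Gain crossover: |G(jω)| = 1 at ω ≈ 4.72 rad/sec.
∠G(j4.72) = −90° − arctan(4.72/3.6) ≈ -142.66°
PM = 180° + (-142.66°) = 37.34°

37.3°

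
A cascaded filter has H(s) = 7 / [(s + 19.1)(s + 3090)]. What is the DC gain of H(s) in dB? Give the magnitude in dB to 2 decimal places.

H(0) = 7 / (19.1 × 3090) = 0.00011861
20 log₁₀(0.00011861) = -78.518 dB

-78.52 dB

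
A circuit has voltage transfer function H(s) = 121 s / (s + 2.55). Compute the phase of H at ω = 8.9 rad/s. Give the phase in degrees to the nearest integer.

∠(j8.9) = 90.00°
∠(j8.9 + 2.55) = arctan(8.9/2.55) = 74.01°
∠H(j8.9) = 90.00° − 74.01° = 15.99°

16°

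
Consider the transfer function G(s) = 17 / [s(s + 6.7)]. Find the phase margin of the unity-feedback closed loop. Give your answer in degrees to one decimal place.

Gain crossover: |G(jω)| = 1 at ω ≈ 2.39 rad s⁻¹.
∠G(j2.39) = −90° − arctan(2.39/6.7) ≈ -109.63°
PM = 180° + (-109.63°) = 70.37°

70.4°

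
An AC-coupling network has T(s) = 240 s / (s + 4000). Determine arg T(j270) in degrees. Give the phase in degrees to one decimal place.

86.1°

∠(j270) = 90.00°
∠(j270 + 4000) = arctan(270/4000) = 3.86°
∠T(j270) = 90.00° − 3.86° = 86.14°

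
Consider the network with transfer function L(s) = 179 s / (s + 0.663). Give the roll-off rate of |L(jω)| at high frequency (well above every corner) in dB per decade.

0 dB/decade

With 1 zero and 1 pole, the high-frequency asymptotic slope is 20 × (1 − 1) = 0 dB/decade.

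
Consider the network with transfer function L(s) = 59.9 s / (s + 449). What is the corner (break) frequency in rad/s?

449 rad/s

The single real pole at s = −449 gives a corner at ω = 449 rad/s.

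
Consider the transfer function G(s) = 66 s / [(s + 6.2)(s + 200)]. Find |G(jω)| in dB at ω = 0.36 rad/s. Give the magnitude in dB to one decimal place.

|j0.36| = 0.36
|j0.36 + 6.2| = √(0.36² + 6.2²) = 6.21
|j0.36 + 200| = √(0.36² + 200²) = 200
|G(j0.36)| = 66 × 0.36 / (6.21 × 200) = 0.019129
20 log₁₀(0.019129) = -34.37 dB

-34.4 dB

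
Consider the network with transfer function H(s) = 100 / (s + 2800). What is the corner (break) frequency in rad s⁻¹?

The single real pole at s = −2800 gives a corner at ω = 2800 rad s⁻¹.

2800 rad s⁻¹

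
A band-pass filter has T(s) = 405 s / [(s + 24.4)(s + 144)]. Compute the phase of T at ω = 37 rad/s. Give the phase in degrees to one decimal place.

∠(j37) = 90.00°
∠(j37 + 24.4) = arctan(37/24.4) = 56.60°
∠(j37 + 144) = arctan(37/144) = 14.41°
∠T(j37) = 90.00° − (56.60° + 14.41°) = 18.99°

19.0°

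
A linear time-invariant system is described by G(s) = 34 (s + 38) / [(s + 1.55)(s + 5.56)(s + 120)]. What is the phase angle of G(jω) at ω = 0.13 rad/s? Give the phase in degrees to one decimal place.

∠(j0.13 + 38) = arctan(0.13/38) = 0.20°
∠(j0.13 + 1.55) = arctan(0.13/1.55) = 4.79°
∠(j0.13 + 5.56) = arctan(0.13/5.56) = 1.34°
∠(j0.13 + 120) = arctan(0.13/120) = 0.06°
∠G(j0.13) = 0.20° − (4.79° + 1.34° + 0.06°) = -6.00°

-6.0°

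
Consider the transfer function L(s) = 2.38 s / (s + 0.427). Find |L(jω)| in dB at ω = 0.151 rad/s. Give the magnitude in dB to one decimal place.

|j0.151| = 0.151
|j0.151 + 0.427| = √(0.151² + 0.427²) = 0.4529
|L(j0.151)| = 2.38 × 0.151 / 0.4529 = 0.79349
20 log₁₀(0.79349) = -2.01 dB

-2.0 dB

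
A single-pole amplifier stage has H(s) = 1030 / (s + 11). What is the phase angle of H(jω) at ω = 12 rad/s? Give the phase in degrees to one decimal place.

-47.5 deg

∠(j12 + 11) = arctan(12/11) = 47.49°
∠H(j12) = −47.49° = -47.49°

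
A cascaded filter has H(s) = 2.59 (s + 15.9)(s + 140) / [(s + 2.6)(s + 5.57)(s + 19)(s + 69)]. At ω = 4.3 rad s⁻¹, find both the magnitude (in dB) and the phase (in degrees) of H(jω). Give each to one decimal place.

|j4.3 + 15.9| = √(4.3² + 15.9²) = 16.47
|j4.3 + 140| = √(4.3² + 140²) = 140.1
|j4.3 + 2.6| = √(4.3² + 2.6²) = 5.025
|j4.3 + 5.57| = √(4.3² + 5.57²) = 7.037
|j4.3 + 19| = √(4.3² + 19²) = 19.48
|j4.3 + 69| = √(4.3² + 69²) = 69.13
|H(j4.3)| = 2.59 × 16.47 × 140.1 / (5.025 × 7.037 × 19.48 × 69.13) = 0.12548
20 log₁₀(0.12548) = -18.03 dB
∠(j4.3 + 15.9) = arctan(4.3/15.9) = 15.13°
∠(j4.3 + 140) = arctan(4.3/140) = 1.76°
∠(j4.3 + 2.6) = arctan(4.3/2.6) = 58.84°
∠(j4.3 + 5.57) = arctan(4.3/5.57) = 37.67°
∠(j4.3 + 19) = arctan(4.3/19) = 12.75°
∠(j4.3 + 69) = arctan(4.3/69) = 3.57°
∠H(j4.3) = 15.13° + 1.76° − (58.84° + 37.67° + 12.75° + 3.57°) = -95.93°

|H| = -18.0 dB, ∠H = -95.9°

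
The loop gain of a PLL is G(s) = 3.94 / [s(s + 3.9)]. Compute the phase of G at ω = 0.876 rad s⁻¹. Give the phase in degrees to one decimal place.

-102.7°

∠(j0.876 + 3.9) = arctan(0.876/3.9) = 12.66°
∠(j0.876) = 90.00°
∠G(j0.876) = − (12.66° + 90.00°) = -102.66°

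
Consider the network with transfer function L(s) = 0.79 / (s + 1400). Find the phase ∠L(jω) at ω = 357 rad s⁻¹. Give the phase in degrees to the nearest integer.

-14°

∠(j357 + 1400) = arctan(357/1400) = 14.31°
∠L(j357) = −14.31° = -14.31°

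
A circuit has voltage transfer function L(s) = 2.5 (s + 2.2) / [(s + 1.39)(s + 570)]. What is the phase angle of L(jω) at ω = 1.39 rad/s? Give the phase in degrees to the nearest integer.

-13°

∠(j1.39 + 2.2) = arctan(1.39/2.2) = 32.29°
∠(j1.39 + 1.39) = arctan(1.39/1.39) = 45.00°
∠(j1.39 + 570) = arctan(1.39/570) = 0.14°
∠L(j1.39) = 32.29° − (45.00° + 0.14°) = -12.85°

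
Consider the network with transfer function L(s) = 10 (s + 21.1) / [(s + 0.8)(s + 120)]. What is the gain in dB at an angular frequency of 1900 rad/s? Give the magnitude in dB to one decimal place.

|j1900 + 21.1| = √(1900² + 21.1²) = 1900
|j1900 + 0.8| = √(1900² + 0.8²) = 1900
|j1900 + 120| = √(1900² + 120²) = 1904
|L(j1900)| = 10 × 1900 / (1900 × 1904) = 0.005253
20 log₁₀(0.005253) = -45.59 dB

-45.6 dB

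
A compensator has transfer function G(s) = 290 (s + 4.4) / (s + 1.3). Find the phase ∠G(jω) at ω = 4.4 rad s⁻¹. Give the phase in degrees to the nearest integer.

∠(j4.4 + 4.4) = arctan(4.4/4.4) = 45.00°
∠(j4.4 + 1.3) = arctan(4.4/1.3) = 73.54°
∠G(j4.4) = 45.00° − 73.54° = -28.54°

-29°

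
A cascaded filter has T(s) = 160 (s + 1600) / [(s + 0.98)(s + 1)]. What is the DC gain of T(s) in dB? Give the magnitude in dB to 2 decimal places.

108.34 dB

T(0) = 160 × 1600 / (0.98 × 1) = 2.6122e+05
20 log₁₀(2.6122e+05) = 108.340 dB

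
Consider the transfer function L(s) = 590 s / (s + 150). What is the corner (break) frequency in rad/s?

The single real pole at s = −150 gives a corner at ω = 150 rad/s.

150 rad/s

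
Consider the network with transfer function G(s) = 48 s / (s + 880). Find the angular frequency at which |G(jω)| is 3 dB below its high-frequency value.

880 rad/s

For a single-pole high-pass, the −3 dB point is at the pole: ω = 880 rad/s.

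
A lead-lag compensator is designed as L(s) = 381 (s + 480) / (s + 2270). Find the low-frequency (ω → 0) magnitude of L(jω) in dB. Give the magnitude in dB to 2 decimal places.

38.12 dB

L(0) = 381 × 480 / 2270 = 80.564
20 log₁₀(80.564) = 38.123 dB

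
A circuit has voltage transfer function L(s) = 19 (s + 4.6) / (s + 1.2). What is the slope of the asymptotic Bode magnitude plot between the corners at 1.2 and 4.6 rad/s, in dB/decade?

In this band the factors already past their corner are: pole at 1.2; net slope = -20 dB/decade.

-20 dB/decade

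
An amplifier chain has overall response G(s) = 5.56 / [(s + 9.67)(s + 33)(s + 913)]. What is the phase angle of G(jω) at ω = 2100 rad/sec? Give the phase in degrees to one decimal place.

∠(j2100 + 9.67) = arctan(2100/9.67) = 89.74°
∠(j2100 + 33) = arctan(2100/33) = 89.10°
∠(j2100 + 913) = arctan(2100/913) = 66.50°
∠G(j2100) = − (89.74° + 89.10° + 66.50°) = -245.34°

-245.3°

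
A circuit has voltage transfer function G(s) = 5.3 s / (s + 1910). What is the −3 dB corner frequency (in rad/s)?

For a single-pole high-pass, the −3 dB point is at the pole: ω = 1910 rad/s.

1910 rad/s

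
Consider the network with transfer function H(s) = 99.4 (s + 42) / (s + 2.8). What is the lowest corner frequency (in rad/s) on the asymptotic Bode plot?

Break frequencies occur at each pole and zero magnitude: 2.8 rad/s, 42 rad/s.
The lowest is 2.8 rad/s.

2.8 rad/s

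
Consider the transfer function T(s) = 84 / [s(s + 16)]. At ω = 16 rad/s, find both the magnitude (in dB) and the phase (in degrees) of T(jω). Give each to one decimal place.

|j16 + 16| = √(16² + 16²) = 22.63
|j16| = 16
|T(j16)| = 84 / (22.63 × 16) = 0.23202
20 log₁₀(0.23202) = -12.69 dB
∠(j16 + 16) = arctan(16/16) = 45.00°
∠(j16) = 90.00°
∠T(j16) = − (45.00° + 90.00°) = -135.00°

|T| = -12.7 dB, ∠T = -135.0 deg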